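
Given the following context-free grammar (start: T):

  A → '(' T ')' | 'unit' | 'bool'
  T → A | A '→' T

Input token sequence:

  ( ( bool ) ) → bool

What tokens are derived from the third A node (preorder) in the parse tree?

[T [A ( [T [A ( [T [A bool]] )]] )] → [T [A bool]]]

bool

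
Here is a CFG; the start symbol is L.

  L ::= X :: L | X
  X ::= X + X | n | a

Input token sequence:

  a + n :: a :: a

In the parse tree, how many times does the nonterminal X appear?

5

[L [X [X a] + [X n]] :: [L [X a] :: [L [X a]]]]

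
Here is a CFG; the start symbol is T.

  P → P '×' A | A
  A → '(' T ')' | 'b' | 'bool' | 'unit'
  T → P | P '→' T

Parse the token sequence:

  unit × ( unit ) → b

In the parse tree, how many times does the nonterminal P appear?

[T [P [P [A unit]] × [A ( [T [P [A unit]]] )]] → [T [P [A b]]]]

4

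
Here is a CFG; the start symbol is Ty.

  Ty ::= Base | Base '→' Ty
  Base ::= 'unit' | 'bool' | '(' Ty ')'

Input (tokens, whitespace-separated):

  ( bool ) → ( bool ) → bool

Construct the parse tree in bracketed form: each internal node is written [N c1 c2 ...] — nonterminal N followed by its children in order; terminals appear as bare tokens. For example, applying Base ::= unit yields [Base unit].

[Ty [Base ( [Ty [Base bool]] )] → [Ty [Base ( [Ty [Base bool]] )] → [Ty [Base bool]]]]

Ty
Base → Ty
( Ty ) → Ty
( Base ) → Ty
( bool ) → Ty
( bool ) → Base → Ty
( bool ) → ( Ty ) → Ty
( bool ) → ( Base ) → Ty
( bool ) → ( bool ) → Ty
( bool ) → ( bool ) → Base
( bool ) → ( bool ) → bool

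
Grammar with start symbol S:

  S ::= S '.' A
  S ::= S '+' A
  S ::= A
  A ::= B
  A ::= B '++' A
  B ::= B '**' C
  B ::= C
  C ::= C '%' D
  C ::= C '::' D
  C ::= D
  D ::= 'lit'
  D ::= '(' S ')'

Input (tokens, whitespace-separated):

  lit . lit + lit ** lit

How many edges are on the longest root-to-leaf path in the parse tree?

7

[S [S [S [A [B [C [D lit]]]]] . [A [B [C [D lit]]]]] + [A [B [B [C [D lit]]] ** [C [D lit]]]]]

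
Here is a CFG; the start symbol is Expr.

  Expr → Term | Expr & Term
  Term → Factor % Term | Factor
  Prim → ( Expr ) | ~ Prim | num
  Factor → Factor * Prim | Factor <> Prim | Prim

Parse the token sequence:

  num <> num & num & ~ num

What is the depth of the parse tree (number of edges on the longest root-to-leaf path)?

[Expr [Expr [Expr [Term [Factor [Factor [Prim num]] <> [Prim num]]]] & [Term [Factor [Prim num]]]] & [Term [Factor [Prim ~ [Prim num]]]]]

7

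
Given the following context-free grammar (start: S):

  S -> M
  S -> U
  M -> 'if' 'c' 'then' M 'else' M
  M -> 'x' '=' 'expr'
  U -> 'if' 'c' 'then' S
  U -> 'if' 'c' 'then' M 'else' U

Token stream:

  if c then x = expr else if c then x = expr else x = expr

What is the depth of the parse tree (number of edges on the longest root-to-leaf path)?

4

[S [M if c then [M x = expr] else [M if c then [M x = expr] else [M x = expr]]]]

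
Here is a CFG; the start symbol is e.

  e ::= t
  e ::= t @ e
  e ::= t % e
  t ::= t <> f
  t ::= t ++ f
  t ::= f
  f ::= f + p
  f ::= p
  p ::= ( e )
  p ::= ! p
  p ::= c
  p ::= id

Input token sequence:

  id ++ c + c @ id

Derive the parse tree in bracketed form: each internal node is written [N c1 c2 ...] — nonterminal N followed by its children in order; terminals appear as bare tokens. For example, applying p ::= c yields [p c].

e
t @ e
t ++ f @ e
f ++ f @ e
p ++ f @ e
id ++ f @ e
id ++ f + p @ e
id ++ p + p @ e
id ++ c + p @ e
id ++ c + c @ e
id ++ c + c @ t
id ++ c + c @ f
id ++ c + c @ p
id ++ c + c @ id

[e [t [t [f [p id]]] ++ [f [f [p c]] + [p c]]] @ [e [t [f [p id]]]]]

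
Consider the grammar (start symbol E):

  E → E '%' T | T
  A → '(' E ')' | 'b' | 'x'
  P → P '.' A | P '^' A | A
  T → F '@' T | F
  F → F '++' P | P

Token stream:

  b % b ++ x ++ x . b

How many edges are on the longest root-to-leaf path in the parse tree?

7

[E [E [T [F [P [A b]]]]] % [T [F [F [F [P [A b]]] ++ [P [A x]]] ++ [P [P [A x]] . [A b]]]]]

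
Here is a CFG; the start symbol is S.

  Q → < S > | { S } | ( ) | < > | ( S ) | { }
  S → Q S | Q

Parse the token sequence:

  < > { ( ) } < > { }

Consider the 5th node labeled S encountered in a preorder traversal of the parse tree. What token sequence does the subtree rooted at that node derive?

[S [Q < >] [S [Q { [S [Q ( )]] }] [S [Q < >] [S [Q { }]]]]]

{ }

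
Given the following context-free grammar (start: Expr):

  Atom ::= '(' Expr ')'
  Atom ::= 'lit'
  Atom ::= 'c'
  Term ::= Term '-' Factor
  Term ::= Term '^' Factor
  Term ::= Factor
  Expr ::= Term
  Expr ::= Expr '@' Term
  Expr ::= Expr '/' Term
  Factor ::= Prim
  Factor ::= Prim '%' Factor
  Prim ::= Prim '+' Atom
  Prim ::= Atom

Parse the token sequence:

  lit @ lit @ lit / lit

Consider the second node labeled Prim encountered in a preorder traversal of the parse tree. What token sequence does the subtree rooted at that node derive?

lit

[Expr [Expr [Expr [Expr [Term [Factor [Prim [Atom lit]]]]] @ [Term [Factor [Prim [Atom lit]]]]] @ [Term [Factor [Prim [Atom lit]]]]] / [Term [Factor [Prim [Atom lit]]]]]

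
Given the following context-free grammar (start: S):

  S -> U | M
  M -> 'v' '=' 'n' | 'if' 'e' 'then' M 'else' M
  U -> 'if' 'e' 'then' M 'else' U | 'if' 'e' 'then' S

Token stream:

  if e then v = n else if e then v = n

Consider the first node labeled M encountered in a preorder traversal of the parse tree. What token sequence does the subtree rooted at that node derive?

[S [U if e then [M v = n] else [U if e then [S [M v = n]]]]]

v = n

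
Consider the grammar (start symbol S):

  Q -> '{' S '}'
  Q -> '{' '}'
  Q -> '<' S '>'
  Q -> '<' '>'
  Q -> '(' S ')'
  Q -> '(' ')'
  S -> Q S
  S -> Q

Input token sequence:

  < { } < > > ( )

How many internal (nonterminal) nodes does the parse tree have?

[S [Q < [S [Q { }] [S [Q < >]]] >] [S [Q ( )]]]

8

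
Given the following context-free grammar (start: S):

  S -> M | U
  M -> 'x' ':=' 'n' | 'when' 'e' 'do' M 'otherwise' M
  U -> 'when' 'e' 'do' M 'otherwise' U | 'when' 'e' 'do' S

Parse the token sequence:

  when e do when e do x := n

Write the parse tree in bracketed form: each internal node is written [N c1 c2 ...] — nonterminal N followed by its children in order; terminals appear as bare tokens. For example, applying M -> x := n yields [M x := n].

[S [U when e do [S [U when e do [S [M x := n]]]]]]

S
U
when e do S
when e do U
when e do when e do S
when e do when e do M
when e do when e do x := n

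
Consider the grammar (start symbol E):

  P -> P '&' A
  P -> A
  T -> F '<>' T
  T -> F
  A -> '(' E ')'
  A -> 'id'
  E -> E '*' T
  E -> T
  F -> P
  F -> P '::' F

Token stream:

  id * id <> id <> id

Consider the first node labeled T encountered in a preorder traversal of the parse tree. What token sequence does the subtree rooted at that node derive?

[E [E [T [F [P [A id]]]]] * [T [F [P [A id]]] <> [T [F [P [A id]]] <> [T [F [P [A id]]]]]]]

id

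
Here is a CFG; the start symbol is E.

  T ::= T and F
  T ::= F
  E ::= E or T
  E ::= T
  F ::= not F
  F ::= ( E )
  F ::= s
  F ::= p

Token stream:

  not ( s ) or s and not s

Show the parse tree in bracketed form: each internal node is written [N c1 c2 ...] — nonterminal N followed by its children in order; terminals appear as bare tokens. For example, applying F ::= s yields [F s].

E
E or T
T or T
F or T
not F or T
not ( E ) or T
not ( T ) or T
not ( F ) or T
not ( s ) or T
not ( s ) or T and F
not ( s ) or F and F
not ( s ) or s and F
not ( s ) or s and not F
not ( s ) or s and not s

[E [E [T [F not [F ( [E [T [F s]]] )]]]] or [T [T [F s]] and [F not [F s]]]]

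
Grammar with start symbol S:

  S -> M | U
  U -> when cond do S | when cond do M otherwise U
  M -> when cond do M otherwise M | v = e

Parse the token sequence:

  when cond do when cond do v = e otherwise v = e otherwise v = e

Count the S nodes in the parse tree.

1

[S [M when cond do [M when cond do [M v = e] otherwise [M v = e]] otherwise [M v = e]]]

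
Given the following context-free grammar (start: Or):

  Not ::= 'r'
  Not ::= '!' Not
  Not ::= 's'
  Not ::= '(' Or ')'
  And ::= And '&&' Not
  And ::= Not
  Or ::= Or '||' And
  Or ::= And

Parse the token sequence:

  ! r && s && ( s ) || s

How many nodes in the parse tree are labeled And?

5

[Or [Or [And [And [And [Not ! [Not r]]] && [Not s]] && [Not ( [Or [And [Not s]]] )]]] || [And [Not s]]]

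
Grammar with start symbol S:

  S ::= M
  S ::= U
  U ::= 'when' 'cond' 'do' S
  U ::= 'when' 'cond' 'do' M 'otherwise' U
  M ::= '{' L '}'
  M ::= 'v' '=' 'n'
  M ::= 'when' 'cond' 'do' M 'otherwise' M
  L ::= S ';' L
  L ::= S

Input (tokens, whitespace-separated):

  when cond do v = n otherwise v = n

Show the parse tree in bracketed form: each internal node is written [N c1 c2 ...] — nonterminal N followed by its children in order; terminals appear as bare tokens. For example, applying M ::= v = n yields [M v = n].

S
M
when cond do M otherwise M
when cond do v = n otherwise M
when cond do v = n otherwise v = n

[S [M when cond do [M v = n] otherwise [M v = n]]]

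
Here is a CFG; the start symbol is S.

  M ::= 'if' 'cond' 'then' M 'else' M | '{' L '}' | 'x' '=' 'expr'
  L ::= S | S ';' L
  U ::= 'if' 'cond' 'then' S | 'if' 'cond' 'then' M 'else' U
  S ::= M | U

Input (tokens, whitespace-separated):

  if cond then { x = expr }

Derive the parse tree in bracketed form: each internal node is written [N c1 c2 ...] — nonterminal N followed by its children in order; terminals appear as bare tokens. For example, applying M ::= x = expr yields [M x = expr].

[S [U if cond then [S [M { [L [S [M x = expr]]] }]]]]

S
U
if cond then S
if cond then M
if cond then { L }
if cond then { S }
if cond then { M }
if cond then { x = expr }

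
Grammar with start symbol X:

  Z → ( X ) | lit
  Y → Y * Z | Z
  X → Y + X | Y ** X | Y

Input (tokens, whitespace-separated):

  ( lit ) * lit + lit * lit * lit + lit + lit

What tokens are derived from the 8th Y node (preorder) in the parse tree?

[X [Y [Y [Z ( [X [Y [Z lit]]] )]] * [Z lit]] + [X [Y [Y [Y [Z lit]] * [Z lit]] * [Z lit]] + [X [Y [Z lit]] + [X [Y [Z lit]]]]]]

lit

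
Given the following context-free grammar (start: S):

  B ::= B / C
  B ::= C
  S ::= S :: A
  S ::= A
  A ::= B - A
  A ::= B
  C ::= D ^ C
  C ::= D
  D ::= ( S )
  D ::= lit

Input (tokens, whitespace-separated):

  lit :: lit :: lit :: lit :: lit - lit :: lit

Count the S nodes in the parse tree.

[S [S [S [S [S [S [A [B [C [D lit]]]]] :: [A [B [C [D lit]]]]] :: [A [B [C [D lit]]]]] :: [A [B [C [D lit]]]]] :: [A [B [C [D lit]]] - [A [B [C [D lit]]]]]] :: [A [B [C [D lit]]]]]

6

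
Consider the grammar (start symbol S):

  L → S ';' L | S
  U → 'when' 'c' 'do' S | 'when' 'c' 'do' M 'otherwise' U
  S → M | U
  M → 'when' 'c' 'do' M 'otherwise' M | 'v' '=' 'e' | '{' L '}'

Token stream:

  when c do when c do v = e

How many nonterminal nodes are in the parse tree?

[S [U when c do [S [U when c do [S [M v = e]]]]]]

6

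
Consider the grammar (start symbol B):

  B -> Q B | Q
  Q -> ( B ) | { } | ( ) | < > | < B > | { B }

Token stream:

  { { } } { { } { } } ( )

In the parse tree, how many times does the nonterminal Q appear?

[B [Q { [B [Q { }]] }] [B [Q { [B [Q { }] [B [Q { }]]] }] [B [Q ( )]]]]

6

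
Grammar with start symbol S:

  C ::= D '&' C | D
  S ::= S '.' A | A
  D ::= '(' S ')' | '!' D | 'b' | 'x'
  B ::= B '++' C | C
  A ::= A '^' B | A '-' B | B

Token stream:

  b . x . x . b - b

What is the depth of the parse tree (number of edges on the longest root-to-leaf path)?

8

[S [S [S [S [A [B [C [D b]]]]] . [A [B [C [D x]]]]] . [A [B [C [D x]]]]] . [A [A [B [C [D b]]]] - [B [C [D b]]]]]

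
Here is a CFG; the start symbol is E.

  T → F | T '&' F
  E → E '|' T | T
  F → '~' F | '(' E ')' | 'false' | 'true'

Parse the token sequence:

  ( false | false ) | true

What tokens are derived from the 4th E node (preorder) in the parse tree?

false

[E [E [T [F ( [E [E [T [F false]]] | [T [F false]]] )]]] | [T [F true]]]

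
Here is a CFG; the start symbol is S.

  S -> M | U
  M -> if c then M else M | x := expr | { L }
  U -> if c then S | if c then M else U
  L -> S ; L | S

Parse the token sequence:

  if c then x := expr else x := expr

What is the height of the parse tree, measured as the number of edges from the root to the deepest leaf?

3

[S [M if c then [M x := expr] else [M x := expr]]]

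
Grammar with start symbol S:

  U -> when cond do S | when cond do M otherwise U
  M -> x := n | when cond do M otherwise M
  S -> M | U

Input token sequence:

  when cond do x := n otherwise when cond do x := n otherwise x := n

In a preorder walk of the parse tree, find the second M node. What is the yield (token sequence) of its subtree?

x := n

[S [M when cond do [M x := n] otherwise [M when cond do [M x := n] otherwise [M x := n]]]]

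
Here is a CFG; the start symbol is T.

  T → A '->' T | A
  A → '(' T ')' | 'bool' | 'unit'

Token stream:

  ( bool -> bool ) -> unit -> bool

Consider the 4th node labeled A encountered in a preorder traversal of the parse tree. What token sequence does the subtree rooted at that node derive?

unit

[T [A ( [T [A bool] -> [T [A bool]]] )] -> [T [A unit] -> [T [A bool]]]]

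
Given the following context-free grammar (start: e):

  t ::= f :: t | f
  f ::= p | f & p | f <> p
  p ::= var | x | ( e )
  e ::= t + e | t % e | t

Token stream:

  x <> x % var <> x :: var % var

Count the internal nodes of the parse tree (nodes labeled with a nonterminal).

19

[e [t [f [f [p x]] <> [p x]]] % [e [t [f [f [p var]] <> [p x]] :: [t [f [p var]]]] % [e [t [f [p var]]]]]]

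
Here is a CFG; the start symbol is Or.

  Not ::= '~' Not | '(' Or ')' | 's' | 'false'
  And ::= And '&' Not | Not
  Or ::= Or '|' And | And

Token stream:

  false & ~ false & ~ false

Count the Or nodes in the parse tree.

1

[Or [And [And [And [Not false]] & [Not ~ [Not false]]] & [Not ~ [Not false]]]]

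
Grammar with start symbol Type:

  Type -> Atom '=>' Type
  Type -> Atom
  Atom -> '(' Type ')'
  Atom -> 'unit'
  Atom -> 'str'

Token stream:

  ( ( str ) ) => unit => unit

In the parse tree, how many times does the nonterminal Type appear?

5

[Type [Atom ( [Type [Atom ( [Type [Atom str]] )]] )] => [Type [Atom unit] => [Type [Atom unit]]]]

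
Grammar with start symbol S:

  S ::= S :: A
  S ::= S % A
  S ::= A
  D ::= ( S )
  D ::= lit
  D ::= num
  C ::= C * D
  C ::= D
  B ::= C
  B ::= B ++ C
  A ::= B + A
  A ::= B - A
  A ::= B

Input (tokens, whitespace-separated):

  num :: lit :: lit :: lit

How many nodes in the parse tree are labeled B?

[S [S [S [S [A [B [C [D num]]]]] :: [A [B [C [D lit]]]]] :: [A [B [C [D lit]]]]] :: [A [B [C [D lit]]]]]

4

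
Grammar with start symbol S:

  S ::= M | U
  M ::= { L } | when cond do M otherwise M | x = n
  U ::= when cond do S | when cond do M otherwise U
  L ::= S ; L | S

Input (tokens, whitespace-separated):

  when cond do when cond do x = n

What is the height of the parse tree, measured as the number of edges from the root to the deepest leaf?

6

[S [U when cond do [S [U when cond do [S [M x = n]]]]]]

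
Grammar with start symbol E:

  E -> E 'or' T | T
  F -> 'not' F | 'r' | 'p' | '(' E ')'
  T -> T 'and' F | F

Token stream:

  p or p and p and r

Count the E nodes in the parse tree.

[E [E [T [F p]]] or [T [T [T [F p]] and [F p]] and [F r]]]

2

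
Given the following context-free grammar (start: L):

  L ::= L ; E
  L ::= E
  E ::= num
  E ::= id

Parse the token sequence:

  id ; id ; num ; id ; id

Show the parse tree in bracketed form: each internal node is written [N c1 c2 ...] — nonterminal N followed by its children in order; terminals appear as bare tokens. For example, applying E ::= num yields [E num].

L
L ; E
L ; E ; E
L ; E ; E ; E
L ; E ; E ; E ; E
E ; E ; E ; E ; E
id ; E ; E ; E ; E
id ; id ; E ; E ; E
id ; id ; num ; E ; E
id ; id ; num ; id ; E
id ; id ; num ; id ; id

[L [L [L [L [L [E id]] ; [E id]] ; [E num]] ; [E id]] ; [E id]]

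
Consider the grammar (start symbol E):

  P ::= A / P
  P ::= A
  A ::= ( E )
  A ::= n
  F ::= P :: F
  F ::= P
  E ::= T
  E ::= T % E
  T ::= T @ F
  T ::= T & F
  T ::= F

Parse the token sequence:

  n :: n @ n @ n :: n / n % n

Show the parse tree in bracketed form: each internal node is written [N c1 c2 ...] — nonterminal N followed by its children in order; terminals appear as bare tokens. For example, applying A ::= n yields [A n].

[E [T [T [T [F [P [A n]] :: [F [P [A n]]]]] @ [F [P [A n]]]] @ [F [P [A n]] :: [F [P [A n] / [P [A n]]]]]] % [E [T [F [P [A n]]]]]]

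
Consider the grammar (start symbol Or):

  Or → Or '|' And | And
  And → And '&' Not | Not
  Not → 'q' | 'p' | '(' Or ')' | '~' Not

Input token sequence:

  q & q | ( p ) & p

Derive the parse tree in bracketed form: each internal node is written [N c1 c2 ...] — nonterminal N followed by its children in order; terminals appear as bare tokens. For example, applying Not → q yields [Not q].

Or
Or | And
And | And
And & Not | And
Not & Not | And
q & Not | And
q & q | And
q & q | And & Not
q & q | Not & Not
q & q | ( Or ) & Not
q & q | ( And ) & Not
q & q | ( Not ) & Not
q & q | ( p ) & Not
q & q | ( p ) & p

[Or [Or [And [And [Not q]] & [Not q]]] | [And [And [Not ( [Or [And [Not p]]] )]] & [Not p]]]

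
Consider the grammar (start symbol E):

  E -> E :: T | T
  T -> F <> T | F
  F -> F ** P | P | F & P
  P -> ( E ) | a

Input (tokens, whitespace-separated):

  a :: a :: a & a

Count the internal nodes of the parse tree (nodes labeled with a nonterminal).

14

[E [E [E [T [F [P a]]]] :: [T [F [P a]]]] :: [T [F [F [P a]] & [P a]]]]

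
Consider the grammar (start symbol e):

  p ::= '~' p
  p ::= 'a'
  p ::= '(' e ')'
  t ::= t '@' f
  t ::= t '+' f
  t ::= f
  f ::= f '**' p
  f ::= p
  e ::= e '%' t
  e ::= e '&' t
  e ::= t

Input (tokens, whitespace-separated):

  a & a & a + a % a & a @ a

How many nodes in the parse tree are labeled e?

[e [e [e [e [e [t [f [p a]]]] & [t [f [p a]]]] & [t [t [f [p a]]] + [f [p a]]]] % [t [f [p a]]]] & [t [t [f [p a]]] @ [f [p a]]]]

5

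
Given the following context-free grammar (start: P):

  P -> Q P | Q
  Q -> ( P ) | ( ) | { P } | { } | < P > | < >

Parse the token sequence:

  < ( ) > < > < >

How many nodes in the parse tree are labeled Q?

[P [Q < [P [Q ( )]] >] [P [Q < >] [P [Q < >]]]]

4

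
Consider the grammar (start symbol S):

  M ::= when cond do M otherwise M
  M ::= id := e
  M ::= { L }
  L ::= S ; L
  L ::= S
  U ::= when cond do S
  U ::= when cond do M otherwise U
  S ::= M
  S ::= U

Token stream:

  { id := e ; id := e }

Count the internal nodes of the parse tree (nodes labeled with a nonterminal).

[S [M { [L [S [M id := e]] ; [L [S [M id := e]]]] }]]

8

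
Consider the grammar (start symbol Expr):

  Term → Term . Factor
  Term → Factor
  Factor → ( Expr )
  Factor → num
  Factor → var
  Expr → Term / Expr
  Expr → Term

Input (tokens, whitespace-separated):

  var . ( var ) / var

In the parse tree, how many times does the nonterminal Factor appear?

[Expr [Term [Term [Factor var]] . [Factor ( [Expr [Term [Factor var]]] )]] / [Expr [Term [Factor var]]]]

4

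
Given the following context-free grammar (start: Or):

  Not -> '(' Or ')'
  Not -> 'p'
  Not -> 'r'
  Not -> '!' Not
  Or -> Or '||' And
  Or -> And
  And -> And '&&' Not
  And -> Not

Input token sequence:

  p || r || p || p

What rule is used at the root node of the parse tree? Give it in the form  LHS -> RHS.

[Or [Or [Or [Or [And [Not p]]] || [And [Not r]]] || [And [Not p]]] || [And [Not p]]]

Or -> Or '||' And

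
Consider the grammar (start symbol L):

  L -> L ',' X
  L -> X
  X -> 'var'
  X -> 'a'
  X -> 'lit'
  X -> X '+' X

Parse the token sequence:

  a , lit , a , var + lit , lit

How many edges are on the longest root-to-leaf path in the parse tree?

6

[L [L [L [L [L [X a]] , [X lit]] , [X a]] , [X [X var] + [X lit]]] , [X lit]]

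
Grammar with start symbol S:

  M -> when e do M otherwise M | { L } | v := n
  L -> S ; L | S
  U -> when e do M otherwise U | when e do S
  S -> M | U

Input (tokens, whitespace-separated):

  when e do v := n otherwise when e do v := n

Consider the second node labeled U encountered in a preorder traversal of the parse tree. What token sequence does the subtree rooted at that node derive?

[S [U when e do [M v := n] otherwise [U when e do [S [M v := n]]]]]

when e do v := n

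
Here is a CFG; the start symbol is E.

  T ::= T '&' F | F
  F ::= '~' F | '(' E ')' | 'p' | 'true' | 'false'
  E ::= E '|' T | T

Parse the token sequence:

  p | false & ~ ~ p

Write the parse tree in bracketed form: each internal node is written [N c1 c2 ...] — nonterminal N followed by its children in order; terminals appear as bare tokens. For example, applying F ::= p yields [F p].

E
E | T
T | T
F | T
p | T
p | T & F
p | F & F
p | false & F
p | false & ~ F
p | false & ~ ~ F
p | false & ~ ~ p

[E [E [T [F p]]] | [T [T [F false]] & [F ~ [F ~ [F p]]]]]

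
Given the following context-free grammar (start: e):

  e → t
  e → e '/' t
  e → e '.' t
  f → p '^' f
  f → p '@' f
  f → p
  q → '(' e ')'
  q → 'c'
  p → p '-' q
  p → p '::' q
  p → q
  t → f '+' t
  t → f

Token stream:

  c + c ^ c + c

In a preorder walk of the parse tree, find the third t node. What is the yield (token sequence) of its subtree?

c

[e [t [f [p [q c]]] + [t [f [p [q c]] ^ [f [p [q c]]]] + [t [f [p [q c]]]]]]]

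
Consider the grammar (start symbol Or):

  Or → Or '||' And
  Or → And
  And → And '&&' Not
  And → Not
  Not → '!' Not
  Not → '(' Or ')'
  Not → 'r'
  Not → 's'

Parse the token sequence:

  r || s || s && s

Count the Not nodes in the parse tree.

[Or [Or [Or [And [Not r]]] || [And [Not s]]] || [And [And [Not s]] && [Not s]]]

4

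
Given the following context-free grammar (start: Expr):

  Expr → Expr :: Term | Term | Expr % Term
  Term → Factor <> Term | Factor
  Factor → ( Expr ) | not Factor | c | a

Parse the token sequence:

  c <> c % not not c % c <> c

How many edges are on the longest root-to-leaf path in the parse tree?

[Expr [Expr [Expr [Term [Factor c] <> [Term [Factor c]]]] % [Term [Factor not [Factor not [Factor c]]]]] % [Term [Factor c] <> [Term [Factor c]]]]

6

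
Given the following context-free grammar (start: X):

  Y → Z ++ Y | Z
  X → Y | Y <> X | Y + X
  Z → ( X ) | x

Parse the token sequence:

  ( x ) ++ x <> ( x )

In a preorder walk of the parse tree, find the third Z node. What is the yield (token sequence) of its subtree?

x

[X [Y [Z ( [X [Y [Z x]]] )] ++ [Y [Z x]]] <> [X [Y [Z ( [X [Y [Z x]]] )]]]]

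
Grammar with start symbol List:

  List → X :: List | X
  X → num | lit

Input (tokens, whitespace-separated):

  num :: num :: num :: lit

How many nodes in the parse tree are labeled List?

[List [X num] :: [List [X num] :: [List [X num] :: [List [X lit]]]]]

4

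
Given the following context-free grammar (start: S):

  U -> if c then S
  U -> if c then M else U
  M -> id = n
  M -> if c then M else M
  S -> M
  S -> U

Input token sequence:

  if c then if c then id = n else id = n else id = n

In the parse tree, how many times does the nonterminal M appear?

[S [M if c then [M if c then [M id = n] else [M id = n]] else [M id = n]]]

5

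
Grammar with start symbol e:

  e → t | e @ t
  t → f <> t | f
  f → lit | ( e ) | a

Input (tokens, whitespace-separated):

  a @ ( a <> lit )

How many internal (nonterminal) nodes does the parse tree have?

11

[e [e [t [f a]]] @ [t [f ( [e [t [f a] <> [t [f lit]]]] )]]]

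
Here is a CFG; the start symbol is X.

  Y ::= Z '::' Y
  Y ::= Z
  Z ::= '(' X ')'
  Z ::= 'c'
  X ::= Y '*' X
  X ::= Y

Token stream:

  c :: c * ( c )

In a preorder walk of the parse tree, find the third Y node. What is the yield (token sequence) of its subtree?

( c )

[X [Y [Z c] :: [Y [Z c]]] * [X [Y [Z ( [X [Y [Z c]]] )]]]]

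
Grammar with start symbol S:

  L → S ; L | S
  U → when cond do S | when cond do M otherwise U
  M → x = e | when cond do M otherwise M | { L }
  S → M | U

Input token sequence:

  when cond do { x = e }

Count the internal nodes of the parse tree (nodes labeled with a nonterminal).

7

[S [U when cond do [S [M { [L [S [M x = e]]] }]]]]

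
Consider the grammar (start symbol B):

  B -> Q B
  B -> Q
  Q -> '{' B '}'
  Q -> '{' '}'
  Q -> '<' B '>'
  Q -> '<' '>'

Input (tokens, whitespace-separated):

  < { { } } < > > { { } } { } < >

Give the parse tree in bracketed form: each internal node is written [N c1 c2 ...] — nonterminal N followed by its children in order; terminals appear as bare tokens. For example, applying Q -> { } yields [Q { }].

[B [Q < [B [Q { [B [Q { }]] }] [B [Q < >]]] >] [B [Q { [B [Q { }]] }] [B [Q { }] [B [Q < >]]]]]

B
Q B
< B > B
< Q B > B
< { B } B > B
< { Q } B > B
< { { } } B > B
< { { } } Q > B
< { { } } < > > B
< { { } } < > > Q B
< { { } } < > > { B } B
< { { } } < > > { Q } B
< { { } } < > > { { } } B
< { { } } < > > { { } } Q B
< { { } } < > > { { } } { } B
< { { } } < > > { { } } { } Q
< { { } } < > > { { } } { } < >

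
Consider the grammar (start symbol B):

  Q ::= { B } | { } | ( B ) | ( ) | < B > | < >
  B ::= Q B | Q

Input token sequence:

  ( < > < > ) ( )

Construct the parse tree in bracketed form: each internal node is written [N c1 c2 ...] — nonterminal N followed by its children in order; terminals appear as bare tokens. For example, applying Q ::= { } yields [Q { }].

B
Q B
( B ) B
( Q B ) B
( < > B ) B
( < > Q ) B
( < > < > ) B
( < > < > ) Q
( < > < > ) ( )

[B [Q ( [B [Q < >] [B [Q < >]]] )] [B [Q ( )]]]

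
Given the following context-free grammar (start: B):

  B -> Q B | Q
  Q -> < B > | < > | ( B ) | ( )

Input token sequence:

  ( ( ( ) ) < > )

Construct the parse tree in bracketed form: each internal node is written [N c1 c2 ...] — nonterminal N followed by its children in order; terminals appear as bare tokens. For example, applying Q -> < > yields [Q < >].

B
Q
( B )
( Q B )
( ( B ) B )
( ( Q ) B )
( ( ( ) ) B )
( ( ( ) ) Q )
( ( ( ) ) < > )

[B [Q ( [B [Q ( [B [Q ( )]] )] [B [Q < >]]] )]]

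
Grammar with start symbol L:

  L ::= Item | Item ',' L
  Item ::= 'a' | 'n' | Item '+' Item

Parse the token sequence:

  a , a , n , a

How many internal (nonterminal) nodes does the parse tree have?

[L [Item a] , [L [Item a] , [L [Item n] , [L [Item a]]]]]

8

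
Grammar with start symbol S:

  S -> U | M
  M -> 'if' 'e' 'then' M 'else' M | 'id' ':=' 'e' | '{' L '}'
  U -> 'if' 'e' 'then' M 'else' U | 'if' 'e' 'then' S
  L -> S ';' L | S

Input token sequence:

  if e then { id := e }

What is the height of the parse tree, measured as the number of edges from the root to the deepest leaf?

7

[S [U if e then [S [M { [L [S [M id := e]]] }]]]]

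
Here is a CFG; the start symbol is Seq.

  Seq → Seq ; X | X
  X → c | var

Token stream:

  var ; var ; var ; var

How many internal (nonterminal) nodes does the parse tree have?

[Seq [Seq [Seq [Seq [X var]] ; [X var]] ; [X var]] ; [X var]]

8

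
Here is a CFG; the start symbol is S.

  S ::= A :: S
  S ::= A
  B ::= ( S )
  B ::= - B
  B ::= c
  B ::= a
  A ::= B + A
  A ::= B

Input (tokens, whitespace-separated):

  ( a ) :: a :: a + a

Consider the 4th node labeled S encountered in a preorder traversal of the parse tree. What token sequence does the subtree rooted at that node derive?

[S [A [B ( [S [A [B a]]] )]] :: [S [A [B a]] :: [S [A [B a] + [A [B a]]]]]]

a + a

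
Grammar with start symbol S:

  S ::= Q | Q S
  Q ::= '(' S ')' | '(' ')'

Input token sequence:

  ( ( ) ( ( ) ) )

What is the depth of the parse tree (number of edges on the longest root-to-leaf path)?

[S [Q ( [S [Q ( )] [S [Q ( [S [Q ( )]] )]]] )]]

7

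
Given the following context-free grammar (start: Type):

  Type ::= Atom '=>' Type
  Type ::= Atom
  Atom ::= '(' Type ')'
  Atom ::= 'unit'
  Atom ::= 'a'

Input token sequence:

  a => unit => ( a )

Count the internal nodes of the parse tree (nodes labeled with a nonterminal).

8

[Type [Atom a] => [Type [Atom unit] => [Type [Atom ( [Type [Atom a]] )]]]]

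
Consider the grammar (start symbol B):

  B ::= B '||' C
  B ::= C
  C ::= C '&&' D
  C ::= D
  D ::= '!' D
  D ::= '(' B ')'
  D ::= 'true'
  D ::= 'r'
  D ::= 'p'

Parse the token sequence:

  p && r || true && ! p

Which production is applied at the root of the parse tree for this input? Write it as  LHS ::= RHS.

[B [B [C [C [D p]] && [D r]]] || [C [C [D true]] && [D ! [D p]]]]

B ::= B '||' C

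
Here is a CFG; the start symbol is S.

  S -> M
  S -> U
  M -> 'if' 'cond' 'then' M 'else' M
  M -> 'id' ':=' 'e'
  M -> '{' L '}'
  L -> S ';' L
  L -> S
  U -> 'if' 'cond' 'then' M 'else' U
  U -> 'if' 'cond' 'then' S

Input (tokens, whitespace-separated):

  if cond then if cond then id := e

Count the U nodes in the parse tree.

[S [U if cond then [S [U if cond then [S [M id := e]]]]]]

2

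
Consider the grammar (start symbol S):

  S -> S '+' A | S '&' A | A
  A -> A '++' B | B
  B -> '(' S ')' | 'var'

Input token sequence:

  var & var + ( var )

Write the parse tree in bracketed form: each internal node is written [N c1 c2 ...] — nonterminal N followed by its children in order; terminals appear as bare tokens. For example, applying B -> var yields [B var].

S
S + A
S & A + A
A & A + A
B & A + A
var & A + A
var & B + A
var & var + A
var & var + B
var & var + ( S )
var & var + ( A )
var & var + ( B )
var & var + ( var )

[S [S [S [A [B var]]] & [A [B var]]] + [A [B ( [S [A [B var]]] )]]]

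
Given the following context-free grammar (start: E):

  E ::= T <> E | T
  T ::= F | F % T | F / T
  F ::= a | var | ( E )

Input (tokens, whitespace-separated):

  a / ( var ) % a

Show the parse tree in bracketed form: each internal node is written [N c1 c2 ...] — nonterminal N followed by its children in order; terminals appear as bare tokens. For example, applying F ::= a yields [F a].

E
T
F / T
a / T
a / F % T
a / ( E ) % T
a / ( T ) % T
a / ( F ) % T
a / ( var ) % T
a / ( var ) % F
a / ( var ) % a

[E [T [F a] / [T [F ( [E [T [F var]]] )] % [T [F a]]]]]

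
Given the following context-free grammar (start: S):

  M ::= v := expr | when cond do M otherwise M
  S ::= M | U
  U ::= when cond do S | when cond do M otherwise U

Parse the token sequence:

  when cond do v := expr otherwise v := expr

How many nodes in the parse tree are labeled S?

1

[S [M when cond do [M v := expr] otherwise [M v := expr]]]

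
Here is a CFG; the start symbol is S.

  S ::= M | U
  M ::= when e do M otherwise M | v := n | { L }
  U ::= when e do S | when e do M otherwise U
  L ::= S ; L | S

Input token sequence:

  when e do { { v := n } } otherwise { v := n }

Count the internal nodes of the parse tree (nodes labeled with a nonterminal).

13

[S [M when e do [M { [L [S [M { [L [S [M v := n]]] }]]] }] otherwise [M { [L [S [M v := n]]] }]]]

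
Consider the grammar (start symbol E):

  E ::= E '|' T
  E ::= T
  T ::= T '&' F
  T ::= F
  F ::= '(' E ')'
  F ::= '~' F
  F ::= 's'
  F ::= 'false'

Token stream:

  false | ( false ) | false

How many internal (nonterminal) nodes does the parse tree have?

[E [E [E [T [F false]]] | [T [F ( [E [T [F false]]] )]]] | [T [F false]]]

12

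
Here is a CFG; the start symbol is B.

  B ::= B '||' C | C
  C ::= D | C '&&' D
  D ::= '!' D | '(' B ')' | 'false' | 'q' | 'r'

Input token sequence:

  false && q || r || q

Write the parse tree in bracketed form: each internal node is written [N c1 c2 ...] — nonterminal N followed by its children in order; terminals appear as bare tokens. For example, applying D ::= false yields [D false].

[B [B [B [C [C [D false]] && [D q]]] || [C [D r]]] || [C [D q]]]

B
B || C
B || C || C
C || C || C
C && D || C || C
D && D || C || C
false && D || C || C
false && q || C || C
false && q || D || C
false && q || r || C
false && q || r || D
false && q || r || q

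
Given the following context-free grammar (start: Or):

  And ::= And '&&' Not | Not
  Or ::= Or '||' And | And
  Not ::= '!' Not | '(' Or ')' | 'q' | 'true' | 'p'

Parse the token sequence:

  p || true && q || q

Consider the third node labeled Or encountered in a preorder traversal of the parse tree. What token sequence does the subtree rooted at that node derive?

p

[Or [Or [Or [And [Not p]]] || [And [And [Not true]] && [Not q]]] || [And [Not q]]]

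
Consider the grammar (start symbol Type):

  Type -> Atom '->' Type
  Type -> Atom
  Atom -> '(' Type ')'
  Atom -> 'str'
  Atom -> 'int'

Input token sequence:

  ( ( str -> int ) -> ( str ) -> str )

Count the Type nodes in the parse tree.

7

[Type [Atom ( [Type [Atom ( [Type [Atom str] -> [Type [Atom int]]] )] -> [Type [Atom ( [Type [Atom str]] )] -> [Type [Atom str]]]] )]]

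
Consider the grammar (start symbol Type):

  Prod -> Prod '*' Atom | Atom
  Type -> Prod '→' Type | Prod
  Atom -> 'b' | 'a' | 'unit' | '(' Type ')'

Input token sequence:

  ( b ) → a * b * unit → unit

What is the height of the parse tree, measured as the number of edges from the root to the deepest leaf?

[Type [Prod [Atom ( [Type [Prod [Atom b]]] )]] → [Type [Prod [Prod [Prod [Atom a]] * [Atom b]] * [Atom unit]] → [Type [Prod [Atom unit]]]]]

6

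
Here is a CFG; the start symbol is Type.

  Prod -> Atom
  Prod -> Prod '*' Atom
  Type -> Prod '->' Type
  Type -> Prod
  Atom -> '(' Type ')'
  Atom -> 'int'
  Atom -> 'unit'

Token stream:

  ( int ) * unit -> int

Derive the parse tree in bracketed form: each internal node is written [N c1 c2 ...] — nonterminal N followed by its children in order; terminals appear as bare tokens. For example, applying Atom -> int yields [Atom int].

[Type [Prod [Prod [Atom ( [Type [Prod [Atom int]]] )]] * [Atom unit]] -> [Type [Prod [Atom int]]]]

Type
Prod -> Type
Prod * Atom -> Type
Atom * Atom -> Type
( Type ) * Atom -> Type
( Prod ) * Atom -> Type
( Atom ) * Atom -> Type
( int ) * Atom -> Type
( int ) * unit -> Type
( int ) * unit -> Prod
( int ) * unit -> Atom
( int ) * unit -> int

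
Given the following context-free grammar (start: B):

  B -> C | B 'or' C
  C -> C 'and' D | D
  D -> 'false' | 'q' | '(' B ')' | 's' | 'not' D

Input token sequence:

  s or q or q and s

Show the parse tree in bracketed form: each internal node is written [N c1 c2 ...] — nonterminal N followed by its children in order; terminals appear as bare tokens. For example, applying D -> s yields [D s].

[B [B [B [C [D s]]] or [C [D q]]] or [C [C [D q]] and [D s]]]

B
B or C
B or C or C
C or C or C
D or C or C
s or C or C
s or D or C
s or q or C
s or q or C and D
s or q or D and D
s or q or q and D
s or q or q and s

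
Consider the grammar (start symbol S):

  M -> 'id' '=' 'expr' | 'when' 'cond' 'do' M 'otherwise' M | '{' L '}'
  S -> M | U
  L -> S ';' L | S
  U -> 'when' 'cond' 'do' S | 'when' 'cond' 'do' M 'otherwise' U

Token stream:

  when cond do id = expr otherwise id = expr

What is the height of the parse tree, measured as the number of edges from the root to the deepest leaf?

3

[S [M when cond do [M id = expr] otherwise [M id = expr]]]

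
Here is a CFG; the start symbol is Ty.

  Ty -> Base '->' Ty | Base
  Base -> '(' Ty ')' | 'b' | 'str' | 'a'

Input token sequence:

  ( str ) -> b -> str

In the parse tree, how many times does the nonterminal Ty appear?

4

[Ty [Base ( [Ty [Base str]] )] -> [Ty [Base b] -> [Ty [Base str]]]]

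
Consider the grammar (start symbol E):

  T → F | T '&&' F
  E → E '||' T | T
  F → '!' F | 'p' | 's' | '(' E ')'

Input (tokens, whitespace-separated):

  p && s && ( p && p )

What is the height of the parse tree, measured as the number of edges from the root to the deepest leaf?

[E [T [T [T [F p]] && [F s]] && [F ( [E [T [T [F p]] && [F p]]] )]]]

7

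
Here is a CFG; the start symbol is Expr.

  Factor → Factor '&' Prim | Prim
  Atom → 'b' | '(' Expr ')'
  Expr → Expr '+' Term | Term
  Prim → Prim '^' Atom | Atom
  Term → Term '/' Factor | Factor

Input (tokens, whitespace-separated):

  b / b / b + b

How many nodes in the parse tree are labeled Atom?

[Expr [Expr [Term [Term [Term [Factor [Prim [Atom b]]]] / [Factor [Prim [Atom b]]]] / [Factor [Prim [Atom b]]]]] + [Term [Factor [Prim [Atom b]]]]]

4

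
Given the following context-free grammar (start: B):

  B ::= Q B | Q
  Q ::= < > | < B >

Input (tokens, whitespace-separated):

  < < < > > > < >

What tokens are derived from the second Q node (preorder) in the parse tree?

[B [Q < [B [Q < [B [Q < >]] >]] >] [B [Q < >]]]

< < > >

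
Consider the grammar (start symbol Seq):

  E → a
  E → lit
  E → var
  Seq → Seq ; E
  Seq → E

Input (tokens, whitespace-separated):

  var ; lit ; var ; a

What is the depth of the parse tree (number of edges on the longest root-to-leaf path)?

[Seq [Seq [Seq [Seq [E var]] ; [E lit]] ; [E var]] ; [E a]]

5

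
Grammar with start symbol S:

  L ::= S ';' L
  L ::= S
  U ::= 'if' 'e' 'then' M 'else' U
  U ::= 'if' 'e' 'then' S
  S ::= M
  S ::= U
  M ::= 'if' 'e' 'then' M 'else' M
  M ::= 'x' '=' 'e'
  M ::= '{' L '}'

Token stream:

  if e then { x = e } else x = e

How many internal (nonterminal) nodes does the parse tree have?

7

[S [M if e then [M { [L [S [M x = e]]] }] else [M x = e]]]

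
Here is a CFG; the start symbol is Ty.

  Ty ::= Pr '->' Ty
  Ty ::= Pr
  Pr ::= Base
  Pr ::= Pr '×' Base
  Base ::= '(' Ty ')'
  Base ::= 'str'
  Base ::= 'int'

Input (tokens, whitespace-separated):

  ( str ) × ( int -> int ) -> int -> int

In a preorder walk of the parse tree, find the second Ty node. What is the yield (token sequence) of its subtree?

[Ty [Pr [Pr [Base ( [Ty [Pr [Base str]]] )]] × [Base ( [Ty [Pr [Base int]] -> [Ty [Pr [Base int]]]] )]] -> [Ty [Pr [Base int]] -> [Ty [Pr [Base int]]]]]

str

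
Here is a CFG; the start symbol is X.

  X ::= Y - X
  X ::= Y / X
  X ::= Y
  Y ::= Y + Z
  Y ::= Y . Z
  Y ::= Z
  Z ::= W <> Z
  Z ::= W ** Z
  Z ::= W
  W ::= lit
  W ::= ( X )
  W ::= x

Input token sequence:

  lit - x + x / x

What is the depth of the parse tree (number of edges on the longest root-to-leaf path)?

6

[X [Y [Z [W lit]]] - [X [Y [Y [Z [W x]]] + [Z [W x]]] / [X [Y [Z [W x]]]]]]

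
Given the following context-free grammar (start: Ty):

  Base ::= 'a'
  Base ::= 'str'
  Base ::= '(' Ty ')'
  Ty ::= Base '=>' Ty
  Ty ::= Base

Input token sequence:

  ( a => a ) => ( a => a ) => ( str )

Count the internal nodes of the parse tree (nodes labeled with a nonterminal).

[Ty [Base ( [Ty [Base a] => [Ty [Base a]]] )] => [Ty [Base ( [Ty [Base a] => [Ty [Base a]]] )] => [Ty [Base ( [Ty [Base str]] )]]]]

16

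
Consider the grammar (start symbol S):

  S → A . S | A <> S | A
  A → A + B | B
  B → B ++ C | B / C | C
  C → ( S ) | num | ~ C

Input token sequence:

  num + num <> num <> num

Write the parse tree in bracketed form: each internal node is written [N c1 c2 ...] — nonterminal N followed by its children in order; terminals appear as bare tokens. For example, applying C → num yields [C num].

[S [A [A [B [C num]]] + [B [C num]]] <> [S [A [B [C num]]] <> [S [A [B [C num]]]]]]

S
A <> S
A + B <> S
B + B <> S
C + B <> S
num + B <> S
num + C <> S
num + num <> S
num + num <> A <> S
num + num <> B <> S
num + num <> C <> S
num + num <> num <> S
num + num <> num <> A
num + num <> num <> B
num + num <> num <> C
num + num <> num <> num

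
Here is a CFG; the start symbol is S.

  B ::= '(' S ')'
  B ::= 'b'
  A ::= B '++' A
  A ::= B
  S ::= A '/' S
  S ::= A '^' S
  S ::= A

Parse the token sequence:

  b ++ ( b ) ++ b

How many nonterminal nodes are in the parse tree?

10

[S [A [B b] ++ [A [B ( [S [A [B b]]] )] ++ [A [B b]]]]]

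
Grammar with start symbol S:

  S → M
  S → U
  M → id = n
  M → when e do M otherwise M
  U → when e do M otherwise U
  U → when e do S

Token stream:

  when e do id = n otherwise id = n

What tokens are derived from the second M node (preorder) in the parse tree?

[S [M when e do [M id = n] otherwise [M id = n]]]

id = n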